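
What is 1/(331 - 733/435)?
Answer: 435/143252 ≈ 0.0030366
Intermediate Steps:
1/(331 - 733/435) = 1/(143252/435) = 435/143252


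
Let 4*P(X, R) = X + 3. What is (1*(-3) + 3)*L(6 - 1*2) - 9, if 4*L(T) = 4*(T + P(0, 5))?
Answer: -9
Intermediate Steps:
P(X, R) = ¾ + X/4 (P(X, R) = (X + 3)/4 = (3 + X)/4 = ¾ + X/4)
L(T) = ¾ + T (L(T) = (4*(T + (¾ + (¼)*0)))/4 = (4*(T + (¾ + 0)))/4 = (4*(T + ¾))/4 = (4*(¾ + T))/4 = (3 + 4*T)/4 = ¾ + T)
(1*(-3) + 3)*L(6 - 1*2) - 9 = (1*(-3) + 3)*(¾ + (6 - 1*2)) - 9 = (-3 + 3)*(¾ + (6 - 2)) - 9 = 0*(¾ + 4) - 9 = 0*(19/4) - 9 = 0 - 9 = -9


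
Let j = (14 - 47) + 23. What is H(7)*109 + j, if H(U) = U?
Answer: 753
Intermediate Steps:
j = -10 (j = -33 + 23 = -10)
H(7)*109 + j = 7*109 - 10 = 763 - 10 = 753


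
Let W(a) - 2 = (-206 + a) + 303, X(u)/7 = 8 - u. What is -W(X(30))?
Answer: 55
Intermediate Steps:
X(u) = 56 - 7*u (X(u) = 7*(8 - u) = 56 - 7*u)
W(a) = 99 + a (W(a) = 2 + ((-206 + a) + 303) = 2 + (97 + a) = 99 + a)
-W(X(30)) = -(99 + (56 - 7*30)) = -(99 + (56 - 210)) = -(99 - 154) = -1*(-55) = 55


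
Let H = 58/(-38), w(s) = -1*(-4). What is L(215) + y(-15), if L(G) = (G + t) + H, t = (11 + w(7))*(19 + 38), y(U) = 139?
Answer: 22942/19 ≈ 1207.5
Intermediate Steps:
w(s) = 4
H = -29/19 (H = 58*(-1/38) = -29/19 ≈ -1.5263)
t = 855 (t = (11 + 4)*(19 + 38) = 15*57 = 855)
L(G) = 16216/19 + G (L(G) = (G + 855) - 29/19 = (855 + G) - 29/19 = 16216/19 + G)
L(215) + y(-15) = (16216/19 + 215) + 139 = 20301/19 + 139 = 22942/19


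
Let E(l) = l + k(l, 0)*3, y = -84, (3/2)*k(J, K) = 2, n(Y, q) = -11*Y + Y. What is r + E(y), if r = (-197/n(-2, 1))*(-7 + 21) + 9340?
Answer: 91221/10 ≈ 9122.1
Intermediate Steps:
n(Y, q) = -10*Y
k(J, K) = 4/3 (k(J, K) = (⅔)*2 = 4/3)
E(l) = 4 + l (E(l) = l + (4/3)*3 = l + 4 = 4 + l)
r = 92021/10 (r = (-197/((-10*(-2))))*(-7 + 21) + 9340 = -197/20*14 + 9340 = -1379/10 + 9340 = 92021/10 ≈ 9202.1)
r + E(y) = 92021/10 + (4 - 84) = 92021/10 - 80 = 91221/10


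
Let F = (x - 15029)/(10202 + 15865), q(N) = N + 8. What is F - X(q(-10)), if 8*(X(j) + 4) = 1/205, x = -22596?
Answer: 109268453/42749880 ≈ 2.5560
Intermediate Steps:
q(N) = 8 + N
X(j) = -6559/1640 (X(j) = -4 + (⅛)/205 = -4 + (⅛)*(1/205) = -4 + 1/1640 = -6559/1640)
F = -37625/26067 (F = (-22596 - 15029)/(10202 + 15865) = -37625/26067 ≈ -1.4434)
F - X(q(-10)) = -37625/26067 - 1*(-6559/1640) = -37625/26067 + 6559/1640 = 109268453/42749880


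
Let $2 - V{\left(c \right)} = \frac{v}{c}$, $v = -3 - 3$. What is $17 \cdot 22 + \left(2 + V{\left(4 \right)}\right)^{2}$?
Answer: $\frac{1617}{4} \approx 404.25$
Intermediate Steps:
$v = -6$
$V{\left(c \right)} = 2 + \frac{6}{c}$ ($V{\left(c \right)} = 2 - - \frac{6}{c} = 2 + \frac{6}{c}$)
$17 \cdot 22 + \left(2 + V{\left(4 \right)}\right)^{2} = 17 \cdot 22 + \left(2 + \left(2 + \frac{6}{4}\right)\right)^{2} = 374 + \left(2 + \left(2 + 6 \cdot \frac{1}{4}\right)\right)^{2} = 374 + \left(2 + \left(2 + \frac{3}{2}\right)\right)^{2} = 374 + \left(2 + \frac{7}{2}\right)^{2} = 374 + \left(\frac{11}{2}\right)^{2} = 374 + \frac{121}{4} = \frac{1617}{4}$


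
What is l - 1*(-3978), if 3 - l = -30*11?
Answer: 4311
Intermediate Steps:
l = 333 (l = 3 - (-30)*11 = 3 - 1*(-330) = 3 + 330 = 333)
l - 1*(-3978) = 333 - 1*(-3978) = 333 + 3978 = 4311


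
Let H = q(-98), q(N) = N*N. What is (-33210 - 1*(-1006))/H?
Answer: -8051/2401 ≈ -3.3532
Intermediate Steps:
q(N) = N²
H = 9604 (H = (-98)² = 9604)
(-33210 - 1*(-1006))/H = (-33210 - 1*(-1006))/9604 = (-33210 + 1006)*(1/9604) = -32204*1/9604 = -8051/2401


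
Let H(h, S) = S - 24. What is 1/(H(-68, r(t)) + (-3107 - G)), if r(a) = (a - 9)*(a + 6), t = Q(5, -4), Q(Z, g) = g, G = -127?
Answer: -1/3030 ≈ -0.00033003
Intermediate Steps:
t = -4
r(a) = (-9 + a)*(6 + a)
H(h, S) = -24 + S
1/(H(-68, r(t)) + (-3107 - G)) = 1/((-24 + (-54 + (-4)**2 - 3*(-4))) + (-3107 - 1*(-127))) = 1/((-24 + (-54 + 16 + 12)) + (-3107 + 127)) = 1/((-24 - 26) - 2980) = 1/(-50 - 2980) = 1/(-3030) = -1/3030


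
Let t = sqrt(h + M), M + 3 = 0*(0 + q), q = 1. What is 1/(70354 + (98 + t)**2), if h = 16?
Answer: 79971/6394861433 - 196*sqrt(13)/6394861433 ≈ 1.2395e-5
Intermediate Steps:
M = -3 (M = -3 + 0*(0 + 1) = -3 + 0*1 = -3 + 0 = -3)
t = sqrt(13) (t = sqrt(16 - 3) = sqrt(13) ≈ 3.6056)
1/(70354 + (98 + t)**2) = 1/(70354 + (98 + sqrt(13))**2)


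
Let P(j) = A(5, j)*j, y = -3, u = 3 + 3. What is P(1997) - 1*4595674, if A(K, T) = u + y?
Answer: -4589683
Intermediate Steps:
u = 6
A(K, T) = 3 (A(K, T) = 6 - 3 = 3)
P(j) = 3*j
P(1997) - 1*4595674 = 3*1997 - 1*4595674 = 5991 - 4595674 = -4589683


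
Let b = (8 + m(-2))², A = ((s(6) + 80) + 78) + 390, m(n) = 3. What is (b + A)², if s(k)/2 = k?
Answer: 463761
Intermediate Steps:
s(k) = 2*k
A = 560 (A = ((2*6 + 80) + 78) + 390 = ((12 + 80) + 78) + 390 = (92 + 78) + 390 = 170 + 390 = 560)
b = 121 (b = (8 + 3)² = 11² = 121)
(b + A)² = (121 + 560)² = 681² = 463761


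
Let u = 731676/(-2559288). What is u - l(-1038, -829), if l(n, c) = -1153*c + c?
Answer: -203678437165/213274 ≈ -9.5501e+5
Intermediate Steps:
u = -60973/213274 (u = 731676*(-1/2559288) = -60973/213274 ≈ -0.28589)
l(n, c) = -1152*c
u - l(-1038, -829) = -60973/213274 - (-1152)*(-829) = -60973/213274 - 1*955008 = -60973/213274 - 955008 = -203678437165/213274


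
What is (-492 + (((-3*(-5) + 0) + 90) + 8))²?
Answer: 143641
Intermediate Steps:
(-492 + (((-3*(-5) + 0) + 90) + 8))² = (-492 + (((15 + 0) + 90) + 8))² = (-492 + ((15 + 90) + 8))² = (-492 + (105 + 8))² = (-492 + 113)² = (-379)² = 143641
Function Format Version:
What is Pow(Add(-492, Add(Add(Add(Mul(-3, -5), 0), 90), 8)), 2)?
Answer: 143641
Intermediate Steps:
Pow(Add(-492, Add(Add(Add(Mul(-3, -5), 0), 90), 8)), 2) = Pow(Add(-492, Add(Add(Add(15, 0), 90), 8)), 2) = Pow(Add(-492, Add(Add(15, 90), 8)), 2) = Pow(Add(-492, Add(105, 8)), 2) = Pow(Add(-492, 113), 2) = Pow(-379, 2) = 143641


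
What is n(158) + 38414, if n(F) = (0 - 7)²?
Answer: 38463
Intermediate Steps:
n(F) = 49 (n(F) = (-7)² = 49)
n(158) + 38414 = 49 + 38414 = 38463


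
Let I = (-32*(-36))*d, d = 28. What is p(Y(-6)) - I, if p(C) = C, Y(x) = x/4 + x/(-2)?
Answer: -64509/2 ≈ -32255.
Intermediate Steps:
Y(x) = -x/4 (Y(x) = x*(¼) + x*(-½) = x/4 - x/2 = -x/4)
I = 32256 (I = -32*(-36)*28 = 1152*28 = 32256)
p(Y(-6)) - I = -¼*(-6) - 1*32256 = 3/2 - 32256 = -64509/2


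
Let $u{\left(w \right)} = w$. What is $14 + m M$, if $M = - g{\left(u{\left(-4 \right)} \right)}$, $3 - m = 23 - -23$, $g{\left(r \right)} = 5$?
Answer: $229$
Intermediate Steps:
$m = -43$ ($m = 3 - \left(23 - -23\right) = 3 - \left(23 + 23\right) = 3 - 46 = -43$)
$M = -5$ ($M = \left(-1\right) 5 = -5$)
$14 + m M = 14 - -215 = 14 + 215 = 229$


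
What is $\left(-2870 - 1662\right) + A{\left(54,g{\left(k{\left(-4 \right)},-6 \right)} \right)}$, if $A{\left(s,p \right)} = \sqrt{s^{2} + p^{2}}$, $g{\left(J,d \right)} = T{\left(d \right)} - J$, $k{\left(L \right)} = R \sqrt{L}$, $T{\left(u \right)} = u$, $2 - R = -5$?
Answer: $-4532 + 2 \sqrt{689 + 42 i} \approx -4479.5 + 1.5993 i$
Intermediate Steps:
$R = 7$ ($R = 2 - -5 = 2 + 5 = 7$)
$k{\left(L \right)} = 7 \sqrt{L}$
$g{\left(J,d \right)} = d - J$
$A{\left(s,p \right)} = \sqrt{p^{2} + s^{2}}$
$\left(-2870 - 1662\right) + A{\left(54,g{\left(k{\left(-4 \right)},-6 \right)} \right)} = \left(-2870 - 1662\right) + \sqrt{\left(-6 - 7 \sqrt{-4}\right)^{2} + 54^{2}} = -4532 + \sqrt{\left(-6 - 7 \cdot 2 i\right)^{2} + 2916} = -4532 + \sqrt{\left(-6 - 14 i\right)^{2} + 2916} = -4532 + \sqrt{2916 + \left(-6 - 14 i\right)^{2}}$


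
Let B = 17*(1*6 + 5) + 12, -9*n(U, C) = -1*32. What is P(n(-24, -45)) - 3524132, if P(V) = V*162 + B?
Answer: -3523357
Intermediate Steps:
n(U, C) = 32/9 (n(U, C) = -(-1)*32/9 = -1/9*(-32) = 32/9)
B = 199 (B = 17*(6 + 5) + 12 = 17*11 + 12 = 187 + 12 = 199)
P(V) = 199 + 162*V (P(V) = V*162 + 199 = 162*V + 199 = 199 + 162*V)
P(n(-24, -45)) - 3524132 = (199 + 162*(32/9)) - 3524132 = (199 + 576) - 3524132 = 775 - 3524132 = -3523357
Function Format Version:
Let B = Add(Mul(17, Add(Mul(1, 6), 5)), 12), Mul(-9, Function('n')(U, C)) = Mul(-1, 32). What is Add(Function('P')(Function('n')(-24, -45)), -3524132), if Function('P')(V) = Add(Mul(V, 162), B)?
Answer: -3523357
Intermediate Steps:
Function('n')(U, C) = Rational(32, 9) (Function('n')(U, C) = Mul(Rational(-1, 9), Mul(-1, 32)) = Mul(Rational(-1, 9), -32) = Rational(32, 9))
B = 199 (B = Add(Mul(17, Add(6, 5)), 12) = Add(Mul(17, 11), 12) = Add(187, 12) = 199)
Function('P')(V) = Add(199, Mul(162, V)) (Function('P')(V) = Add(Mul(V, 162), 199) = Add(Mul(162, V), 199) = Add(199, Mul(162, V)))
Add(Function('P')(Function('n')(-24, -45)), -3524132) = Add(Add(199, Mul(162, Rational(32, 9))), -3524132) = Add(Add(199, 576), -3524132) = Add(775, -3524132) = -3523357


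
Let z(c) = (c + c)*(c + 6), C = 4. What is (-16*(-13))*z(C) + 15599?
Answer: 32239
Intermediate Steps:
z(c) = 2*c*(6 + c) (z(c) = (2*c)*(6 + c) = 2*c*(6 + c))
(-16*(-13))*z(C) + 15599 = (-16*(-13))*(2*4*(6 + 4)) + 15599 = 208*(2*4*10) + 15599 = 208*80 + 15599 = 16640 + 15599 = 32239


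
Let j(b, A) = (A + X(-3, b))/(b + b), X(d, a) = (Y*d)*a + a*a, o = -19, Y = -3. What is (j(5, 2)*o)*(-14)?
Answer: 9576/5 ≈ 1915.2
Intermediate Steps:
X(d, a) = a² - 3*a*d (X(d, a) = (-3*d)*a + a*a = -3*a*d + a² = a² - 3*a*d)
j(b, A) = (A + b*(9 + b))/(2*b) (j(b, A) = (A + b*(b - 3*(-3)))/(b + b) = (A + b*(b + 9))/((2*b)) = (A + b*(9 + b))*(1/(2*b)) = (A + b*(9 + b))/(2*b))
(j(5, 2)*o)*(-14) = (((½)*(2 + 5*(9 + 5))/5)*(-19))*(-14) = (((½)*(⅕)*(2 + 5*14))*(-19))*(-14) = (((½)*(⅕)*(2 + 70))*(-19))*(-14) = (((½)*(⅕)*72)*(-19))*(-14) = ((36/5)*(-19))*(-14) = -684/5*(-14) = 9576/5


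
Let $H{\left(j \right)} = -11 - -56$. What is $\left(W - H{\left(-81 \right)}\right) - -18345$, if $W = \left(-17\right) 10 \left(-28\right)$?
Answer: $23060$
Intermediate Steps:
$H{\left(j \right)} = 45$ ($H{\left(j \right)} = -11 + 56 = 45$)
$W = 4760$ ($W = \left(-170\right) \left(-28\right) = 4760$)
$\left(W - H{\left(-81 \right)}\right) - -18345 = \left(4760 - 45\right) - -18345 = \left(4760 - 45\right) + 18345 = 4715 + 18345 = 23060$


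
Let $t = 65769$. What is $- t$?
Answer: $-65769$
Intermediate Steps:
$- t = \left(-1\right) 65769 = -65769$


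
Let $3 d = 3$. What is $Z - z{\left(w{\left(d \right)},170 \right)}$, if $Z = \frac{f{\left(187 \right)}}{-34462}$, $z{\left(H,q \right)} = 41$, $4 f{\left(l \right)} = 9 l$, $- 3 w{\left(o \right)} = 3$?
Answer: $- \frac{5653451}{137848} \approx -41.012$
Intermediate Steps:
$d = 1$ ($d = \frac{1}{3} \cdot 3 = 1$)
$w{\left(o \right)} = -1$ ($w{\left(o \right)} = \left(- \frac{1}{3}\right) 3 = -1$)
$f{\left(l \right)} = \frac{9 l}{4}$
$Z = - \frac{1683}{137848}$ ($Z = \frac{\frac{9}{4} \cdot 187}{-34462} = \frac{1683}{4} \left(- \frac{1}{34462}\right) = - \frac{1683}{137848} \approx -0.012209$)
$Z - z{\left(w{\left(d \right)},170 \right)} = - \frac{1683}{137848} - 41 = - \frac{5653451}{137848}$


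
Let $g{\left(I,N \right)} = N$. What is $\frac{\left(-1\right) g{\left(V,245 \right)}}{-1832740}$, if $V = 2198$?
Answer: $\frac{7}{52364} \approx 0.00013368$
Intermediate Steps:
$\frac{\left(-1\right) g{\left(V,245 \right)}}{-1832740} = \frac{\left(-1\right) 245}{-1832740} = \left(-245\right) \left(- \frac{1}{1832740}\right) = \frac{7}{52364}$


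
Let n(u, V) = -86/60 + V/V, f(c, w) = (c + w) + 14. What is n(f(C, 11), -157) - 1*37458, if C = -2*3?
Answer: -1123753/30 ≈ -37458.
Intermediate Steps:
C = -6
f(c, w) = 14 + c + w
n(u, V) = -13/30 (n(u, V) = -86*1/60 + 1 = -43/30 + 1 = -13/30)
n(f(C, 11), -157) - 1*37458 = -13/30 - 1*37458 = -13/30 - 37458 = -1123753/30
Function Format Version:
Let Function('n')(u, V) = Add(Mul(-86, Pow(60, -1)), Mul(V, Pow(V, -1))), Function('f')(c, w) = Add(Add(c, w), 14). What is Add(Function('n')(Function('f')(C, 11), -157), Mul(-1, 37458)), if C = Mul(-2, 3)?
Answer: Rational(-1123753, 30) ≈ -37458.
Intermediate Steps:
C = -6
Function('f')(c, w) = Add(14, c, w)
Function('n')(u, V) = Rational(-13, 30) (Function('n')(u, V) = Add(Mul(-86, Rational(1, 60)), 1) = Add(Rational(-43, 30), 1) = Rational(-13, 30))
Add(Function('n')(Function('f')(C, 11), -157), Mul(-1, 37458)) = Add(Rational(-13, 30), Mul(-1, 37458)) = Add(Rational(-13, 30), -37458) = Rational(-1123753, 30)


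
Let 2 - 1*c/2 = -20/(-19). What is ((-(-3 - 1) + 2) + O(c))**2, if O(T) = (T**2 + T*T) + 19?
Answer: 134954689/130321 ≈ 1035.6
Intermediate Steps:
c = 36/19 (c = 4 - (-40)/(-19) = 4 - (-40)*(-1)/19 = 4 - 2*20/19 = 4 - 40/19 = 36/19 ≈ 1.8947)
O(T) = 19 + 2*T**2 (O(T) = (T**2 + T**2) + 19 = 2*T**2 + 19 = 19 + 2*T**2)
((-(-3 - 1) + 2) + O(c))**2 = ((-(-3 - 1) + 2) + (19 + 2*(36/19)**2))**2 = ((-(-4) + 2) + (19 + 2*(1296/361)))**2 = ((-1*(-4) + 2) + (19 + 2592/361))**2 = ((4 + 2) + 9451/361)**2 = (6 + 9451/361)**2 = (11617/361)**2 = 134954689/130321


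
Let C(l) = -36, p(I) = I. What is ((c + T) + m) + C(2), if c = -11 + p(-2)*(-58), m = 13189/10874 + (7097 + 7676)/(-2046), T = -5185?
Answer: -2589897013/505641 ≈ -5122.0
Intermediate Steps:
m = -3037657/505641 (m = 13189*(1/10874) + 14773*(-1/2046) = 13189/10874 - 1343/186 = -3037657/505641 ≈ -6.0075)
c = 105 (c = -11 - 2*(-58) = -11 + 116 = 105)
((c + T) + m) + C(2) = ((105 - 5185) - 3037657/505641) - 36 = (-5080 - 3037657/505641) - 36 = -2571693937/505641 - 36 = -2589897013/505641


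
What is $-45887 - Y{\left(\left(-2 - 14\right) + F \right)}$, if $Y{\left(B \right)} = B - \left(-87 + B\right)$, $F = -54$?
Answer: $-45974$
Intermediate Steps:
$Y{\left(B \right)} = 87$
$-45887 - Y{\left(\left(-2 - 14\right) + F \right)} = -45887 - 87 = -45974$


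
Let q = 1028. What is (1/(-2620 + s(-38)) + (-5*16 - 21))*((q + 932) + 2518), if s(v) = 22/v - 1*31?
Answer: -11392925361/25190 ≈ -4.5228e+5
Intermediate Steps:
s(v) = -31 + 22/v (s(v) = 22/v - 31 = -31 + 22/v)
(1/(-2620 + s(-38)) + (-5*16 - 21))*((q + 932) + 2518) = (1/(-2620 + (-31 + 22/(-38))) + (-5*16 - 21))*((1028 + 932) + 2518) = (1/(-2620 + (-31 + 22*(-1/38))) + (-80 - 21))*(1960 + 2518) = (1/(-2620 + (-31 - 11/19)) - 101)*4478 = (1/(-2620 - 600/19) - 101)*4478 = (1/(-50380/19) - 101)*4478 = (-19/50380 - 101)*4478 = -5088399/50380*4478 = -11392925361/25190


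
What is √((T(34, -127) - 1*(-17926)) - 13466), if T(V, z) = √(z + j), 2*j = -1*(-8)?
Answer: √(4460 + I*√123) ≈ 66.783 + 0.083*I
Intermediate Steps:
j = 4 (j = (-1*(-8))/2 = (½)*8 = 4)
T(V, z) = √(4 + z) (T(V, z) = √(z + 4) = √(4 + z))
√((T(34, -127) - 1*(-17926)) - 13466) = √((√(4 - 127) - 1*(-17926)) - 13466) = √((√(-123) + 17926) - 13466) = √((I*√123 + 17926) - 13466) = √((17926 + I*√123) - 13466) = √(4460 + I*√123)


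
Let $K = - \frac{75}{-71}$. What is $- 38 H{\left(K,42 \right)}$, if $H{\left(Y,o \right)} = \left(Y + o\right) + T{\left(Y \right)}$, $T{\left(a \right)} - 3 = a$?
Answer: $- \frac{127110}{71} \approx -1790.3$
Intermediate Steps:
$T{\left(a \right)} = 3 + a$
$K = \frac{75}{71}$ ($K = \left(-75\right) \left(- \frac{1}{71}\right) = \frac{75}{71} \approx 1.0563$)
$H{\left(Y,o \right)} = 3 + o + 2 Y$ ($H{\left(Y,o \right)} = \left(Y + o\right) + \left(3 + Y\right) = 3 + o + 2 Y$)
$- 38 H{\left(K,42 \right)} = - 38 \left(3 + 42 + 2 \cdot \frac{75}{71}\right) = - 38 \left(3 + 42 + \frac{150}{71}\right) = \left(-38\right) \frac{3345}{71} = - \frac{127110}{71}$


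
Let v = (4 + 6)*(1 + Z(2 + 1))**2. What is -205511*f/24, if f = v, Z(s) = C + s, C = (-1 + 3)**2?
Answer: -16440880/3 ≈ -5.4803e+6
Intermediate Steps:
C = 4 (C = 2**2 = 4)
Z(s) = 4 + s
v = 640 (v = (4 + 6)*(1 + (4 + (2 + 1)))**2 = 10*(1 + (4 + 3))**2 = 10*(1 + 7)**2 = 10*8**2 = 10*64 = 640)
f = 640
-205511*f/24 = -131527040/24 = -205511*80/3 = -16440880/3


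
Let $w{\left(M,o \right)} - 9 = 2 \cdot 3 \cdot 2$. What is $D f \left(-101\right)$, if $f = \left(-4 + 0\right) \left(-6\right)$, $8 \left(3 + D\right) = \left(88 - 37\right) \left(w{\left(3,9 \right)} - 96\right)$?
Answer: $1166247$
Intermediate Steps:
$w{\left(M,o \right)} = 21$ ($w{\left(M,o \right)} = 9 + 2 \cdot 3 \cdot 2 = 9 + 6 \cdot 2 = 9 + 12 = 21$)
$D = - \frac{3849}{8}$ ($D = -3 + \frac{\left(88 - 37\right) \left(21 - 96\right)}{8} = -3 + \frac{51 \left(-75\right)}{8} = -3 + \frac{1}{8} \left(-3825\right) = -3 - \frac{3825}{8} = - \frac{3849}{8} \approx -481.13$)
$f = 24$ ($f = \left(-4\right) \left(-6\right) = 24$)
$D f \left(-101\right) = \left(- \frac{3849}{8}\right) 24 \left(-101\right) = \left(-11547\right) \left(-101\right) = 1166247$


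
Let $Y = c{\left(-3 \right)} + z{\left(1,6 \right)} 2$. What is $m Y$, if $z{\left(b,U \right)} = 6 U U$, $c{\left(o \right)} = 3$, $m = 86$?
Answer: $37410$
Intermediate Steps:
$z{\left(b,U \right)} = 6 U^{2}$
$Y = 435$ ($Y = 3 + 6 \cdot 6^{2} \cdot 2 = 3 + 6 \cdot 36 \cdot 2 = 3 + 216 \cdot 2 = 3 + 432 = 435$)
$m Y = 86 \cdot 435 = 37410$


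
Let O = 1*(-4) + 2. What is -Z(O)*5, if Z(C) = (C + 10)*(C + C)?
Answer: 160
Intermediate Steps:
O = -2 (O = -4 + 2 = -2)
Z(C) = 2*C*(10 + C) (Z(C) = (10 + C)*(2*C) = 2*C*(10 + C))
-Z(O)*5 = -2*(-2)*(10 - 2)*5 = -2*(-2)*8*5 = -(-32)*5 = -1*(-160) = 160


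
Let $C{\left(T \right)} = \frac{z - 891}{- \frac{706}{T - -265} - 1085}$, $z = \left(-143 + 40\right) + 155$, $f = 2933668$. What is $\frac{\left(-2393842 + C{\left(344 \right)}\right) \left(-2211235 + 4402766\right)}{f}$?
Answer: $- \frac{3470194117860906061}{1940536305628} \approx -1.7883 \cdot 10^{6}$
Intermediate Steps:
$z = 52$ ($z = -103 + 155 = 52$)
$C{\left(T \right)} = - \frac{839}{-1085 - \frac{706}{265 + T}}$ ($C{\left(T \right)} = \frac{52 - 891}{- \frac{706}{T - -265} - 1085} = - \frac{839}{- \frac{706}{T + 265} - 1085} = - \frac{839}{- \frac{706}{265 + T} - 1085} = - \frac{839}{-1085 - \frac{706}{265 + T}}$)
$\frac{\left(-2393842 + C{\left(344 \right)}\right) \left(-2211235 + 4402766\right)}{f} = \frac{\left(-2393842 + \frac{839 \left(265 + 344\right)}{288231 + 1085 \cdot 344}\right) \left(-2211235 + 4402766\right)}{2933668} = \left(-2393842 + 839 \frac{1}{288231 + 373240} \cdot 609\right) 2191531 \cdot \frac{1}{2933668} = \left(-2393842 + 839 \cdot \frac{1}{661471} \cdot 609\right) 2191531 \cdot \frac{1}{2933668} = \left(-2393842 + \frac{510951}{661471}\right) 2191531 \cdot \frac{1}{2933668} = \left(- \frac{1583456550631}{661471}\right) 2191531 \cdot \frac{1}{2933668} = \left(- \frac{3470194117860906061}{661471}\right) \frac{1}{2933668} = - \frac{3470194117860906061}{1940536305628}$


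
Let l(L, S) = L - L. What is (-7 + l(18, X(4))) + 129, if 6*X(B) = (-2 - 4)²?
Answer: 122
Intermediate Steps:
X(B) = 6 (X(B) = (-2 - 4)²/6 = (⅙)*(-6)² = (⅙)*36 = 6)
l(L, S) = 0
(-7 + l(18, X(4))) + 129 = (-7 + 0) + 129 = -7 + 129 = 122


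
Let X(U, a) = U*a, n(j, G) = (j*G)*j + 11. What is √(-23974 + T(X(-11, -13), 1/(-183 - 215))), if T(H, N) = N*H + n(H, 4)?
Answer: √9160921618/398 ≈ 240.48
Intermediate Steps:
n(j, G) = 11 + G*j² (n(j, G) = (G*j)*j + 11 = G*j² + 11 = 11 + G*j²)
T(H, N) = 11 + 4*H² + H*N (T(H, N) = N*H + (11 + 4*H²) = H*N + (11 + 4*H²) = 11 + 4*H² + H*N)
√(-23974 + T(X(-11, -13), 1/(-183 - 215))) = √(-23974 + (11 + 4*(-11*(-13))² + (-11*(-13))/(-183 - 215))) = √(-23974 + (11 + 4*143² + 143/(-398))) = √(-23974 + (11 + 4*20449 + 143*(-1/398))) = √(-23974 + (11 + 81796 - 143/398)) = √(-23974 + 32559043/398) = √(23017391/398) = √9160921618/398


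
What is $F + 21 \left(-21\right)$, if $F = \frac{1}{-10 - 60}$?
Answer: $- \frac{30871}{70} \approx -441.01$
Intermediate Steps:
$F = - \frac{1}{70}$ ($F = \frac{1}{-70} = - \frac{1}{70} \approx -0.014286$)
$F + 21 \left(-21\right) = - \frac{1}{70} + 21 \left(-21\right) = - \frac{1}{70} - 441 = - \frac{30871}{70}$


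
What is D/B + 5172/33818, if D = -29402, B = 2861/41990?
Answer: -20875674573274/48376649 ≈ -4.3152e+5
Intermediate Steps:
B = 2861/41990 (B = 2861*(1/41990) = 2861/41990 ≈ 0.068135)
D/B + 5172/33818 = -29402/2861/41990 + 5172/33818 = -29402*41990/2861 + 5172*(1/33818) = -1234589980/2861 + 2586/16909 = -20875674573274/48376649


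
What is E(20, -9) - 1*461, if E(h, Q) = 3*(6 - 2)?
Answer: -449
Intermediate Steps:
E(h, Q) = 12 (E(h, Q) = 3*4 = 12)
E(20, -9) - 1*461 = 12 - 1*461 = 12 - 461 = -449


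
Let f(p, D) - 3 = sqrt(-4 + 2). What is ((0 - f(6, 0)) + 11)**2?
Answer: (8 - I*sqrt(2))**2 ≈ 62.0 - 22.627*I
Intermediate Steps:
f(p, D) = 3 + I*sqrt(2) (f(p, D) = 3 + sqrt(-4 + 2) = 3 + sqrt(-2) = 3 + I*sqrt(2))
((0 - f(6, 0)) + 11)**2 = ((0 - (3 + I*sqrt(2))) + 11)**2 = ((0 + (-3 - I*sqrt(2))) + 11)**2 = ((-3 - I*sqrt(2)) + 11)**2 = (8 - I*sqrt(2))**2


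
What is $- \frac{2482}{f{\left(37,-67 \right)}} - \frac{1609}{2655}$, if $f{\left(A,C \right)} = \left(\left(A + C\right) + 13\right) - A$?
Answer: $\frac{361268}{7965} \approx 45.357$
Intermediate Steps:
$f{\left(A,C \right)} = 13 + C$ ($f{\left(A,C \right)} = \left(13 + A + C\right) - A = 13 + C$)
$- \frac{2482}{f{\left(37,-67 \right)}} - \frac{1609}{2655} = - \frac{2482}{13 - 67} - \frac{1609}{2655} = - \frac{2482}{-54} - \frac{1609}{2655} = \left(-2482\right) \left(- \frac{1}{54}\right) - \frac{1609}{2655} = \frac{1241}{27} - \frac{1609}{2655} = \frac{361268}{7965}$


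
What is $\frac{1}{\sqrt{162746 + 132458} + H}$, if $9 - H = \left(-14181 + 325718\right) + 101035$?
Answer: $- \frac{412563}{170207933765} - \frac{2 \sqrt{73801}}{170207933765} \approx -2.4271 \cdot 10^{-6}$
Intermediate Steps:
$H = -412563$ ($H = 9 - \left(\left(-14181 + 325718\right) + 101035\right) = 9 - \left(311537 + 101035\right) = 9 - 412572 = -412563$)
$\frac{1}{\sqrt{162746 + 132458} + H} = \frac{1}{\sqrt{162746 + 132458} - 412563} = \frac{1}{\sqrt{295204} - 412563} = \frac{1}{2 \sqrt{73801} - 412563} = \frac{1}{-412563 + 2 \sqrt{73801}}$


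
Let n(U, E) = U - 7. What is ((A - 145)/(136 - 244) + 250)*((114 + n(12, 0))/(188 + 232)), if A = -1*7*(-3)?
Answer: 115277/1620 ≈ 71.159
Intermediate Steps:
A = 21 (A = -7*(-3) = 21)
n(U, E) = -7 + U
((A - 145)/(136 - 244) + 250)*((114 + n(12, 0))/(188 + 232)) = ((21 - 145)/(136 - 244) + 250)*((114 + (-7 + 12))/(188 + 232)) = (-124/(-108) + 250)*((114 + 5)/420) = (-124*(-1/108) + 250)*(119*(1/420)) = (31/27 + 250)*(17/60) = (6781/27)*(17/60) = 115277/1620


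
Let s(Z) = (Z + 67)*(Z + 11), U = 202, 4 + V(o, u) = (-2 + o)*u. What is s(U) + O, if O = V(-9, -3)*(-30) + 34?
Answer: 56461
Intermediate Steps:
V(o, u) = -4 + u*(-2 + o) (V(o, u) = -4 + (-2 + o)*u = -4 + u*(-2 + o))
s(Z) = (11 + Z)*(67 + Z) (s(Z) = (67 + Z)*(11 + Z) = (11 + Z)*(67 + Z))
O = -836 (O = (-4 - 2*(-3) - 9*(-3))*(-30) + 34 = (-4 + 6 + 27)*(-30) + 34 = 29*(-30) + 34 = -870 + 34 = -836)
s(U) + O = (737 + 202² + 78*202) - 836 = (737 + 40804 + 15756) - 836 = 57297 - 836 = 56461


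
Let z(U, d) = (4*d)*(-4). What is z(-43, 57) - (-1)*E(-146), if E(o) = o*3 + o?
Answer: -1496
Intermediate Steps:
z(U, d) = -16*d
E(o) = 4*o (E(o) = 3*o + o = 4*o)
z(-43, 57) - (-1)*E(-146) = -16*57 - (-1)*4*(-146) = -912 - (-1)*(-584) = -912 - 1*584 = -912 - 584 = -1496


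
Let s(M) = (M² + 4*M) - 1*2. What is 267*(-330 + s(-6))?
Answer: -85440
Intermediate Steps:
s(M) = -2 + M² + 4*M (s(M) = (M² + 4*M) - 2 = -2 + M² + 4*M)
267*(-330 + s(-6)) = 267*(-330 + (-2 + (-6)² + 4*(-6))) = 267*(-330 + (-2 + 36 - 24)) = 267*(-330 + 10) = 267*(-320) = -85440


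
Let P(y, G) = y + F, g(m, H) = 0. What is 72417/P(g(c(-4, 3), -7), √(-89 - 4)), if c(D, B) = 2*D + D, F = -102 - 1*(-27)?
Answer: -24139/25 ≈ -965.56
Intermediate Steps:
F = -75 (F = -102 + 27 = -75)
c(D, B) = 3*D
P(y, G) = -75 + y (P(y, G) = y - 75 = -75 + y)
72417/P(g(c(-4, 3), -7), √(-89 - 4)) = 72417/(-75 + 0) = 72417/(-75) = 72417*(-1/75) = -24139/25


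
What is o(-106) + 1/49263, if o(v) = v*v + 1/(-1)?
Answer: 553469806/49263 ≈ 11235.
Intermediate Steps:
o(v) = -1 + v² (o(v) = v² - 1 = -1 + v²)
o(-106) + 1/49263 = (-1 + (-106)²) + 1/49263 = (-1 + 11236) + 1/49263 = 11235 + 1/49263 = 553469806/49263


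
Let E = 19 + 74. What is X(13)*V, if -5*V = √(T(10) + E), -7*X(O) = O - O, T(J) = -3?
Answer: 0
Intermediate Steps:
E = 93
X(O) = 0 (X(O) = -(O - O)/7 = -⅐*0 = 0)
V = -3*√10/5 (V = -√(-3 + 93)/5 = -3*√10/5 ≈ -1.8974)
X(13)*V = 0*(-3*√10/5) = 0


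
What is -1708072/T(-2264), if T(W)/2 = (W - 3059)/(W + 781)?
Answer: -1266535388/5323 ≈ -2.3794e+5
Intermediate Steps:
T(W) = 2*(-3059 + W)/(781 + W) (T(W) = 2*((W - 3059)/(W + 781)) = 2*((-3059 + W)/(781 + W)) = 2*(-3059 + W)/(781 + W))
-1708072/T(-2264) = -1708072*(781 - 2264)/(2*(-3059 - 2264)) = -1708072/(2*(-5323)/(-1483)) = -1708072/(2*(-1/1483)*(-5323)) = -1708072/10646/1483 = -1708072*1483/10646 = -1266535388/5323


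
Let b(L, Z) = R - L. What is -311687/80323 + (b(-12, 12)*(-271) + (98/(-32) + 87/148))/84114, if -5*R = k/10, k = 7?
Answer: -391838910068699/99993074565600 ≈ -3.9187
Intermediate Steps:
R = -7/50 (R = -7/(5*10) = -⅕*7/10 = -7/50 ≈ -0.14000)
b(L, Z) = -7/50 - L
-311687/80323 + (b(-12, 12)*(-271) + (98/(-32) + 87/148))/84114 = -311687/80323 + ((-7/50 - 1*(-12))*(-271) + (98/(-32) + 87/148))/84114 = -311687*1/80323 + ((-7/50 + 12)*(-271) + (98*(-1/32) + 87*(1/148)))*(1/84114) = -311687/80323 + ((593/50)*(-271) + (-49/16 + 87/148))*(1/84114) = -311687/80323 + (-160703/50 - 1465/592)*(1/84114) = -311687/80323 - 47604713/14800*1/84114 = -311687/80323 - 47604713/1244887200 = -391838910068699/99993074565600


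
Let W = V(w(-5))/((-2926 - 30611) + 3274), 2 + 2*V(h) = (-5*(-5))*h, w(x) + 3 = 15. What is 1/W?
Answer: -30263/149 ≈ -203.11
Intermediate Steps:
w(x) = 12 (w(x) = -3 + 15 = 12)
V(h) = -1 + 25*h/2 (V(h) = -1 + ((-5*(-5))*h)/2 = -1 + (25*h)/2 = -1 + 25*h/2)
W = -149/30263 (W = (-1 + (25/2)*12)/((-2926 - 30611) + 3274) = (-1 + 150)/(-33537 + 3274) = 149/(-30263) = 149*(-1/30263) = -149/30263 ≈ -0.0049235)
1/W = 1/(-149/30263) = -30263/149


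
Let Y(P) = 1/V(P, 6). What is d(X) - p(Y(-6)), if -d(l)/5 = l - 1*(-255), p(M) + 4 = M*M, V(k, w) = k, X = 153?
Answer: -73297/36 ≈ -2036.0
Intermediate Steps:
Y(P) = 1/P
p(M) = -4 + M**2 (p(M) = -4 + M*M = -4 + M**2)
d(l) = -1275 - 5*l (d(l) = -5*(l - 1*(-255)) = -5*(l + 255) = -5*(255 + l) = -1275 - 5*l)
d(X) - p(Y(-6)) = (-1275 - 5*153) - (-4 + (1/(-6))**2) = (-1275 - 765) - (-4 + (-1/6)**2) = -2040 - (-4 + 1/36) = -2040 - 1*(-143/36) = -2040 + 143/36 = -73297/36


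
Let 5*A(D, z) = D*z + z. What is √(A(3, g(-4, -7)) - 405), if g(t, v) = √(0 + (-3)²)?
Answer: I*√10065/5 ≈ 20.065*I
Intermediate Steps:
g(t, v) = 3 (g(t, v) = √(0 + 9) = √9 = 3)
A(D, z) = z/5 + D*z/5 (A(D, z) = (D*z + z)/5 = (z + D*z)/5 = z/5 + D*z/5)
√(A(3, g(-4, -7)) - 405) = √((⅕)*3*(1 + 3) - 405) = √((⅕)*3*4 - 405) = √(12/5 - 405) = √(-2013/5) = I*√10065/5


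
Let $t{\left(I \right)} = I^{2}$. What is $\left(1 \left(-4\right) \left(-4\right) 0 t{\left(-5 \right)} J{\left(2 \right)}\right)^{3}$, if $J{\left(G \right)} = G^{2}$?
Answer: $0$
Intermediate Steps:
$\left(1 \left(-4\right) \left(-4\right) 0 t{\left(-5 \right)} J{\left(2 \right)}\right)^{3} = \left(1 \left(-4\right) \left(-4\right) 0 \left(-5\right)^{2} \cdot 2^{2}\right)^{3} = \left(1 \cdot 16 \cdot 0 \cdot 25 \cdot 4\right)^{3} = \left(1 \cdot 0 \cdot 25 \cdot 4\right)^{3} = \left(1 \cdot 0 \cdot 4\right)^{3} = \left(1 \cdot 0\right)^{3} = 0^{3} = 0$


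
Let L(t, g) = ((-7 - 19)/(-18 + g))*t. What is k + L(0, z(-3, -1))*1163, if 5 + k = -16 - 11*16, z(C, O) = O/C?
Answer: -197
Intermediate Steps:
L(t, g) = -26*t/(-18 + g) (L(t, g) = (-26/(-18 + g))*t = -26*t/(-18 + g))
k = -197 (k = -5 + (-16 - 11*16) = -5 + (-16 - 176) = -5 - 192 = -197)
k + L(0, z(-3, -1))*1163 = -197 - 26*0/(-18 - 1/(-3))*1163 = -197 - 26*0/(-18 - 1*(-1/3))*1163 = -197 - 26*0/(-18 + 1/3)*1163 = -197 - 26*0/(-53/3)*1163 = -197 - 26*0*(-3/53)*1163 = -197 + 0*1163 = -197 + 0 = -197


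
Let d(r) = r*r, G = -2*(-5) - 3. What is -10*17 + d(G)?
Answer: -121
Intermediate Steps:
G = 7 (G = 10 - 3 = 7)
d(r) = r²
-10*17 + d(G) = -10*17 + 7² = -170 + 49 = -121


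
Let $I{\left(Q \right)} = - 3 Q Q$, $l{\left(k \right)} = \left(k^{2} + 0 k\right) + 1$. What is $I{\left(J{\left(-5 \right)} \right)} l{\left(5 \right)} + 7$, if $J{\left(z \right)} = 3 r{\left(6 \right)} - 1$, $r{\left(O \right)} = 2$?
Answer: $-1943$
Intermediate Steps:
$l{\left(k \right)} = 1 + k^{2}$ ($l{\left(k \right)} = \left(k^{2} + 0\right) + 1 = k^{2} + 1 = 1 + k^{2}$)
$J{\left(z \right)} = 5$ ($J{\left(z \right)} = 3 \cdot 2 - 1 = 6 - 1 = 5$)
$I{\left(Q \right)} = - 3 Q^{2}$
$I{\left(J{\left(-5 \right)} \right)} l{\left(5 \right)} + 7 = - 3 \cdot 5^{2} \left(1 + 5^{2}\right) + 7 = \left(-3\right) 25 \left(1 + 25\right) + 7 = \left(-75\right) 26 + 7 = -1950 + 7 = -1943$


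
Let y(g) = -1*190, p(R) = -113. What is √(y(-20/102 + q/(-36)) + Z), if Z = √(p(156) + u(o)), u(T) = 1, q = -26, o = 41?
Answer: √(-190 + 4*I*√7) ≈ 0.38374 + 13.789*I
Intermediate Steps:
y(g) = -190
Z = 4*I*√7 (Z = √(-113 + 1) = √(-112) = 4*I*√7 ≈ 10.583*I)
√(y(-20/102 + q/(-36)) + Z) = √(-190 + 4*I*√7)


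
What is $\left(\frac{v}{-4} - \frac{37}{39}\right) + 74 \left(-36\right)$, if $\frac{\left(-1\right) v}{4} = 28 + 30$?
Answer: $- \frac{101671}{39} \approx -2606.9$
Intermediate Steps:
$v = -232$ ($v = - 4 \left(28 + 30\right) = \left(-4\right) 58 = -232$)
$\left(\frac{v}{-4} - \frac{37}{39}\right) + 74 \left(-36\right) = \left(- \frac{232}{-4} - \frac{37}{39}\right) + 74 \left(-36\right) = \left(\left(-232\right) \left(- \frac{1}{4}\right) - \frac{37}{39}\right) - 2664 = \left(58 - \frac{37}{39}\right) - 2664 = \frac{2225}{39} - 2664 = - \frac{101671}{39}$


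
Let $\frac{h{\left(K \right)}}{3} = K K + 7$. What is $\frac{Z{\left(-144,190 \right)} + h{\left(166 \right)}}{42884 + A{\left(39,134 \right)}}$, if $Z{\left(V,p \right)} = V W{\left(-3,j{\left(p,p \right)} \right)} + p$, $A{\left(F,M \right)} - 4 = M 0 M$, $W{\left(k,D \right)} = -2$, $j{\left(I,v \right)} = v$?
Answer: $\frac{83167}{42888} \approx 1.9392$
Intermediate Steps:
$h{\left(K \right)} = 21 + 3 K^{2}$ ($h{\left(K \right)} = 3 \left(K K + 7\right) = 3 \left(K^{2} + 7\right) = 3 \left(7 + K^{2}\right) = 21 + 3 K^{2}$)
$A{\left(F,M \right)} = 4$ ($A{\left(F,M \right)} = 4 + M 0 M = 4 + 0 M = 4 + 0 = 4$)
$Z{\left(V,p \right)} = p - 2 V$ ($Z{\left(V,p \right)} = V \left(-2\right) + p = - 2 V + p = p - 2 V$)
$\frac{Z{\left(-144,190 \right)} + h{\left(166 \right)}}{42884 + A{\left(39,134 \right)}} = \frac{\left(190 - -288\right) + \left(21 + 3 \cdot 166^{2}\right)}{42884 + 4} = \frac{\left(190 + 288\right) + \left(21 + 3 \cdot 27556\right)}{42888} = \left(478 + \left(21 + 82668\right)\right) \frac{1}{42888} = \left(478 + 82689\right) \frac{1}{42888} = 83167 \cdot \frac{1}{42888} = \frac{83167}{42888}$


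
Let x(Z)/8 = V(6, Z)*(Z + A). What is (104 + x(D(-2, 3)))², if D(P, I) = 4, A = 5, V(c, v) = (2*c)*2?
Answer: 3356224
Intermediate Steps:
V(c, v) = 4*c
x(Z) = 960 + 192*Z (x(Z) = 8*((4*6)*(Z + 5)) = 8*(24*(5 + Z)) = 8*(120 + 24*Z) = 960 + 192*Z)
(104 + x(D(-2, 3)))² = (104 + (960 + 192*4))² = (104 + (960 + 768))² = (104 + 1728)² = 1832² = 3356224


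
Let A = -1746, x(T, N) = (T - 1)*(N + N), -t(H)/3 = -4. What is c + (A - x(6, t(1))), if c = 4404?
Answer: 2538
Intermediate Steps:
t(H) = 12 (t(H) = -3*(-4) = 12)
x(T, N) = 2*N*(-1 + T) (x(T, N) = (-1 + T)*(2*N) = 2*N*(-1 + T))
c + (A - x(6, t(1))) = 4404 + (-1746 - 2*12*(-1 + 6)) = 4404 + (-1746 - 2*12*5) = 4404 + (-1746 - 1*120) = 4404 + (-1746 - 120) = 4404 - 1866 = 2538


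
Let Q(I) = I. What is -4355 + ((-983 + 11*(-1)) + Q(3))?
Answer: -5346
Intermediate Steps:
-4355 + ((-983 + 11*(-1)) + Q(3)) = -4355 + ((-983 + 11*(-1)) + 3) = -4355 + ((-983 - 11) + 3) = -4355 + (-994 + 3) = -4355 - 991 = -5346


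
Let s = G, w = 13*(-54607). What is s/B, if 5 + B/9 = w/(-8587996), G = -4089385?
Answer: 35119622022460/380070801 ≈ 92403.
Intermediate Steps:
w = -709891
B = -380070801/8587996 (B = -45 + 9*(-709891/(-8587996)) = -45 + 9*(-709891*(-1/8587996)) = -45 + 9*(709891/8587996) = -45 + 6389019/8587996 = -380070801/8587996 ≈ -44.256)
s = -4089385
s/B = -4089385/(-380070801/8587996) = -4089385*(-8587996/380070801) = 35119622022460/380070801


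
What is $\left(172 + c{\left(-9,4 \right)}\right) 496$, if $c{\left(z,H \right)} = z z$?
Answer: $125488$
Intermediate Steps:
$c{\left(z,H \right)} = z^{2}$
$\left(172 + c{\left(-9,4 \right)}\right) 496 = \left(172 + \left(-9\right)^{2}\right) 496 = \left(172 + 81\right) 496 = 253 \cdot 496 = 125488$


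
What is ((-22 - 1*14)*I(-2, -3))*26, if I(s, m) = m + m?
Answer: 5616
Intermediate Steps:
I(s, m) = 2*m
((-22 - 1*14)*I(-2, -3))*26 = ((-22 - 1*14)*(2*(-3)))*26 = ((-22 - 14)*(-6))*26 = -36*(-6)*26 = 216*26 = 5616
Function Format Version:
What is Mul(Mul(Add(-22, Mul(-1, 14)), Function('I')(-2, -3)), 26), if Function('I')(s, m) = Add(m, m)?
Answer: 5616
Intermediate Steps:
Function('I')(s, m) = Mul(2, m)
Mul(Mul(Add(-22, Mul(-1, 14)), Function('I')(-2, -3)), 26) = Mul(Mul(Add(-22, Mul(-1, 14)), Mul(2, -3)), 26) = Mul(Mul(Add(-22, -14), -6), 26) = Mul(Mul(-36, -6), 26) = Mul(216, 26) = 5616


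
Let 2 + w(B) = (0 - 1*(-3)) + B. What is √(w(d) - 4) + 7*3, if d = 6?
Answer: 21 + √3 ≈ 22.732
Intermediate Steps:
w(B) = 1 + B (w(B) = -2 + ((0 - 1*(-3)) + B) = -2 + ((0 + 3) + B) = -2 + (3 + B) = 1 + B)
√(w(d) - 4) + 7*3 = √((1 + 6) - 4) + 7*3 = √(7 - 4) + 21 = √3 + 21 = 21 + √3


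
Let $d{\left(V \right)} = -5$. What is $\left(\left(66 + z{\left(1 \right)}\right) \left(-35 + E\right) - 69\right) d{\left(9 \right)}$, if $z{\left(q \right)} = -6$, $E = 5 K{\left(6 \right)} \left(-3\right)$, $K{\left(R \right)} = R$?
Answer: $37845$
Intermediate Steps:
$E = -90$ ($E = 5 \cdot 6 \left(-3\right) = 30 \left(-3\right) = -90$)
$\left(\left(66 + z{\left(1 \right)}\right) \left(-35 + E\right) - 69\right) d{\left(9 \right)} = \left(\left(66 - 6\right) \left(-35 - 90\right) - 69\right) \left(-5\right) = \left(60 \left(-125\right) - 69\right) \left(-5\right) = \left(-7500 - 69\right) \left(-5\right) = \left(-7569\right) \left(-5\right) = 37845$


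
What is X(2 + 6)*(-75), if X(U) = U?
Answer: -600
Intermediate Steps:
X(2 + 6)*(-75) = (2 + 6)*(-75) = 8*(-75) = -600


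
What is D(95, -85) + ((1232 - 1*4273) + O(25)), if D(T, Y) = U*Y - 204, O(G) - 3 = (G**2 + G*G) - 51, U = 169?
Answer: -16408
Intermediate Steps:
O(G) = -48 + 2*G**2 (O(G) = 3 + ((G**2 + G*G) - 51) = 3 + ((G**2 + G**2) - 51) = 3 + (2*G**2 - 51) = 3 + (-51 + 2*G**2) = -48 + 2*G**2)
D(T, Y) = -204 + 169*Y (D(T, Y) = 169*Y - 204 = -204 + 169*Y)
D(95, -85) + ((1232 - 1*4273) + O(25)) = (-204 + 169*(-85)) + ((1232 - 1*4273) + (-48 + 2*25**2)) = (-204 - 14365) + ((1232 - 4273) + (-48 + 2*625)) = -14569 + (-3041 + (-48 + 1250)) = -14569 + (-3041 + 1202) = -14569 - 1839 = -16408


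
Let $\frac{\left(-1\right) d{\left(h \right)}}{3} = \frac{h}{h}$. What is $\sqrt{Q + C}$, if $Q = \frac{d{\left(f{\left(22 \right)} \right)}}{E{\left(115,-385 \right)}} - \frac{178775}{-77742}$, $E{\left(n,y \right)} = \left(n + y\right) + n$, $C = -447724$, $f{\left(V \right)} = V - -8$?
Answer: $\frac{i \sqrt{7223379477096643210}}{4016670} \approx 669.12 i$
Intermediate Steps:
$f{\left(V \right)} = 8 + V$ ($f{\left(V \right)} = V + 8 = 8 + V$)
$d{\left(h \right)} = -3$ ($d{\left(h \right)} = - 3 \frac{h}{h} = \left(-3\right) 1 = -3$)
$E{\left(n,y \right)} = y + 2 n$
$Q = \frac{27943351}{12050010}$ ($Q = - \frac{3}{-385 + 2 \cdot 115} - \frac{178775}{-77742} = - \frac{3}{-385 + 230} - - \frac{178775}{77742} = - \frac{3}{-155} + \frac{178775}{77742} = \left(-3\right) \left(- \frac{1}{155}\right) + \frac{178775}{77742} = \frac{3}{155} + \frac{178775}{77742} = \frac{27943351}{12050010} \approx 2.3189$)
$\sqrt{Q + C} = \sqrt{\frac{27943351}{12050010} - 447724} = \sqrt{- \frac{5395050733889}{12050010}} = \frac{i \sqrt{7223379477096643210}}{4016670}$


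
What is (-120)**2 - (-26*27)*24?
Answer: 31248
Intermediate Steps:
(-120)**2 - (-26*27)*24 = 14400 - (-702)*24 = 14400 - 1*(-16848) = 14400 + 16848 = 31248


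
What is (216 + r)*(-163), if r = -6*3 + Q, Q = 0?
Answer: -32274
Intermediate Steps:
r = -18 (r = -6*3 + 0 = -18 + 0 = -18)
(216 + r)*(-163) = (216 - 18)*(-163) = 198*(-163) = -32274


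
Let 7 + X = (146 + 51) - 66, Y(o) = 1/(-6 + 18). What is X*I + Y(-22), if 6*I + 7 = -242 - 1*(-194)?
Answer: -13639/12 ≈ -1136.6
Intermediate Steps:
Y(o) = 1/12
I = -55/6 (I = -7/6 + (-242 - 1*(-194))/6 = -7/6 + (-242 + 194)/6 = -7/6 + (⅙)*(-48) = -7/6 - 8 = -55/6 ≈ -9.1667)
X = 124 (X = -7 + ((146 + 51) - 66) = -7 + (197 - 66) = -7 + 131 = 124)
X*I + Y(-22) = 124*(-55/6) + 1/12 = -3410/3 + 1/12 = -13639/12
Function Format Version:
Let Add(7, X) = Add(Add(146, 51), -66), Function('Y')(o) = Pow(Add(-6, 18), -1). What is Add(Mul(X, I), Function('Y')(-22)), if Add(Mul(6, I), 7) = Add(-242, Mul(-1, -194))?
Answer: Rational(-13639, 12) ≈ -1136.6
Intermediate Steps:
Function('Y')(o) = Rational(1, 12) (Function('Y')(o) = Pow(12, -1) = Rational(1, 12))
I = Rational(-55, 6) (I = Add(Rational(-7, 6), Mul(Rational(1, 6), Add(-242, Mul(-1, -194)))) = Add(Rational(-7, 6), Mul(Rational(1, 6), Add(-242, 194))) = Add(Rational(-7, 6), Mul(Rational(1, 6), -48)) = Add(Rational(-7, 6), -8) = Rational(-55, 6) ≈ -9.1667)
X = 124 (X = Add(-7, Add(Add(146, 51), -66)) = Add(-7, Add(197, -66)) = Add(-7, 131) = 124)
Add(Mul(X, I), Function('Y')(-22)) = Add(Mul(124, Rational(-55, 6)), Rational(1, 12)) = Add(Rational(-3410, 3), Rational(1, 12)) = Rational(-13639, 12)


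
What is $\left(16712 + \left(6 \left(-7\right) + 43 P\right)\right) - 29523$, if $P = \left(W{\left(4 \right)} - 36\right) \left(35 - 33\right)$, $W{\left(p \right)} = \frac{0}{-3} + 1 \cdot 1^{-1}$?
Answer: $-15863$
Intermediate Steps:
$W{\left(p \right)} = 1$ ($W{\left(p \right)} = 0 \left(- \frac{1}{3}\right) + 1 \cdot 1 = 0 + 1 = 1$)
$P = -70$ ($P = \left(1 - 36\right) \left(35 - 33\right) = \left(-35\right) 2 = -70$)
$\left(16712 + \left(6 \left(-7\right) + 43 P\right)\right) - 29523 = \left(16712 + \left(6 \left(-7\right) + 43 \left(-70\right)\right)\right) - 29523 = \left(16712 - 3052\right) - 29523 = 13660 - 29523 = -15863$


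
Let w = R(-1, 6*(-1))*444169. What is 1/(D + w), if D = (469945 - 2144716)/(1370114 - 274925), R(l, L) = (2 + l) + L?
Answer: -365063/810748896492 ≈ -4.5028e-7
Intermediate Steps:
R(l, L) = 2 + L + l
D = -558257/365063 (D = -1674771/1095189 = -1674771*1/1095189 = -558257/365063 ≈ -1.5292)
w = -2220845 (w = (2 + 6*(-1) - 1)*444169 = (2 - 6 - 1)*444169 = -5*444169 = -2220845)
1/(D + w) = 1/(-558257/365063 - 2220845) = 1/(-810748896492/365063) = -365063/810748896492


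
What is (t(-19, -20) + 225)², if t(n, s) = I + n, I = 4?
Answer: 44100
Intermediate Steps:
t(n, s) = 4 + n
(t(-19, -20) + 225)² = ((4 - 19) + 225)² = (-15 + 225)² = 210² = 44100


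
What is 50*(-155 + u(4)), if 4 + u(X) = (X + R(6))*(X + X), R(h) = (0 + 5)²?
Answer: 3650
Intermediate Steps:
R(h) = 25 (R(h) = 5² = 25)
u(X) = -4 + 2*X*(25 + X) (u(X) = -4 + (X + 25)*(X + X) = -4 + (25 + X)*(2*X) = -4 + 2*X*(25 + X))
50*(-155 + u(4)) = 50*(-155 + (-4 + 2*4² + 50*4)) = 50*(-155 + (-4 + 2*16 + 200)) = 50*(-155 + (-4 + 32 + 200)) = 50*(-155 + 228) = 50*73 = 3650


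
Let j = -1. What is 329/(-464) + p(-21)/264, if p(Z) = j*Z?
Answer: -3213/5104 ≈ -0.62951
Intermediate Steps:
p(Z) = -Z
329/(-464) + p(-21)/264 = 329/(-464) - 1*(-21)/264 = 329*(-1/464) + 21*(1/264) = -329/464 + 7/88 = -3213/5104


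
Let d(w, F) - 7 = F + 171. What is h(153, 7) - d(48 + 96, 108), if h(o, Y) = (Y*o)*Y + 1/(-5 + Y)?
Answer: 14423/2 ≈ 7211.5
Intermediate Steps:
d(w, F) = 178 + F (d(w, F) = 7 + (F + 171) = 7 + (171 + F) = 178 + F)
h(o, Y) = 1/(-5 + Y) + o*Y**2 (h(o, Y) = o*Y**2 + 1/(-5 + Y) = 1/(-5 + Y) + o*Y**2)
h(153, 7) - d(48 + 96, 108) = (1 + 153*7**3 - 5*153*7**2)/(-5 + 7) - (178 + 108) = (1 + 153*343 - 5*153*49)/2 - 1*286 = (1 + 52479 - 37485)/2 - 286 = (1/2)*14995 - 286 = 14995/2 - 286 = 14423/2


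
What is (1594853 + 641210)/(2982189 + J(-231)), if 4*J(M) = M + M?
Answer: 4472126/5964147 ≈ 0.74984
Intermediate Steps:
J(M) = M/2 (J(M) = (M + M)/4 = (2*M)/4 = M/2)
(1594853 + 641210)/(2982189 + J(-231)) = (1594853 + 641210)/(2982189 + (½)*(-231)) = 2236063/(2982189 - 231/2) = 2236063/(5964147/2) = 2236063*(2/5964147) = 4472126/5964147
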